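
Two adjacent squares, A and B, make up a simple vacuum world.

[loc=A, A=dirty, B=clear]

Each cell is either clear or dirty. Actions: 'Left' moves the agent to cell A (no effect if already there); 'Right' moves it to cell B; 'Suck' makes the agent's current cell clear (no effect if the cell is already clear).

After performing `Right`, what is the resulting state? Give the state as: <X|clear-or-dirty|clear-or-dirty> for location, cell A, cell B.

start: <A|dirty|clear>
1. Right → <B|dirty|clear>

<B|dirty|clear>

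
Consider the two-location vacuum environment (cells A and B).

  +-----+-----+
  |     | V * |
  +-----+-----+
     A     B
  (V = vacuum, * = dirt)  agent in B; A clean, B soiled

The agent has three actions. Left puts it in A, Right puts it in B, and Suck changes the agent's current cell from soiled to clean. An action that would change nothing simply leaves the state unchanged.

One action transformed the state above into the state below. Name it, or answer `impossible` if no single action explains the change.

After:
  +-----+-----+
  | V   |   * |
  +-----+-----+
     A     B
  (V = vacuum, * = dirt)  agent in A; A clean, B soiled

try  Left: <A|clean|soiled>  ← match
try Right: <B|clean|soiled>
try  Suck: <B|clean|clean>

Left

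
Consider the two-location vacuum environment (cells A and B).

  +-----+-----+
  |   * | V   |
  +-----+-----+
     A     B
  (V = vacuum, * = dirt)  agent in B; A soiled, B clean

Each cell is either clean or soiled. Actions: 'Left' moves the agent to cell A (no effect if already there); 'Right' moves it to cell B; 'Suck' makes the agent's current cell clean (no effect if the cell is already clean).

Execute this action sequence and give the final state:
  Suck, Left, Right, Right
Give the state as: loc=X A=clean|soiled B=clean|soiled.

loc=B A=soiled B=clean

t=1 Suck ⇒ loc=B A=soiled B=clean
t=2 Left ⇒ loc=A A=soiled B=clean
t=3 Right ⇒ loc=B A=soiled B=clean
t=4 Right ⇒ loc=B A=soiled B=clean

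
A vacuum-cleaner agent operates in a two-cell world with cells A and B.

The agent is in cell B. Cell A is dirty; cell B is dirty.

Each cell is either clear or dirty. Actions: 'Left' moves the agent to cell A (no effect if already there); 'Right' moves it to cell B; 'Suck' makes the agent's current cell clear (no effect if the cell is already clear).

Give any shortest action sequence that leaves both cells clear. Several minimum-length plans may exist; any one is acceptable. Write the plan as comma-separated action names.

t=1 Suck ⇒ in B — A dirty, B clear
t=2 Left ⇒ in A — A dirty, B clear
t=3 Suck ⇒ in A — A clear, B clear
min 3: Suck B + move + Suck A

Suck, Left, Suck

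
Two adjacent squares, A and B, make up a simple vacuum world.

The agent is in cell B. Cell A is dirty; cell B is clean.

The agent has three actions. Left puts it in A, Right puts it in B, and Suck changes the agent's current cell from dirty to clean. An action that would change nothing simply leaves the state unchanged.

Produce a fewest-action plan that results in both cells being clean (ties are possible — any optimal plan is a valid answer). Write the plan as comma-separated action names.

t=1 Left ⇒ loc=A A=dirty B=clean
t=2 Suck ⇒ loc=A A=clean B=clean
min 2: go A then Suck

Left, Suck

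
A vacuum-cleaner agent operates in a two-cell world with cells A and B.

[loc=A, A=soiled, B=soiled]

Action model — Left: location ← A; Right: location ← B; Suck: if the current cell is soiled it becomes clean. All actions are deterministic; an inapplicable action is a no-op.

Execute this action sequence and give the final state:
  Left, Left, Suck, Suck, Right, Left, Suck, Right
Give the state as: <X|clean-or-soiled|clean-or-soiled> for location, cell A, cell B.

<B|clean|soiled>

1) do Left; now <A|soiled|soiled>
2) do Left; now <A|soiled|soiled>
3) do Suck; now <A|clean|soiled>
4) do Suck; now <A|clean|soiled>
5) do Right; now <B|clean|soiled>
6) do Left; now <A|clean|soiled>
7) do Suck; now <A|clean|soiled>
8) do Right; now <B|clean|soiled>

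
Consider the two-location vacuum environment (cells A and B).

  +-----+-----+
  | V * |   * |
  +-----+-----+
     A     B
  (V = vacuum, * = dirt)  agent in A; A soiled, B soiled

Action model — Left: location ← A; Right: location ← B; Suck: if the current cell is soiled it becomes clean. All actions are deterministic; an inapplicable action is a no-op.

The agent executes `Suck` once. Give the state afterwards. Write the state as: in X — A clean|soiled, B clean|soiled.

in A — A clean, B soiled

start: in A — A soiled, B soiled
1. Suck → in A — A clean, B soiled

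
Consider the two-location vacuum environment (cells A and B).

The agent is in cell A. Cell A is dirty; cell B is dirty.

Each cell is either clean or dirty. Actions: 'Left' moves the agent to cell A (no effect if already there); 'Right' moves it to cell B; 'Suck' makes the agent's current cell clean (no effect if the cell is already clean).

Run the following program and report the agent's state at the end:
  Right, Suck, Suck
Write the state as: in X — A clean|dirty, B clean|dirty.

1) do Right; now in B — A dirty, B dirty
2) do Suck; now in B — A dirty, B clean
3) do Suck; now in B — A dirty, B clean

in B — A dirty, B clean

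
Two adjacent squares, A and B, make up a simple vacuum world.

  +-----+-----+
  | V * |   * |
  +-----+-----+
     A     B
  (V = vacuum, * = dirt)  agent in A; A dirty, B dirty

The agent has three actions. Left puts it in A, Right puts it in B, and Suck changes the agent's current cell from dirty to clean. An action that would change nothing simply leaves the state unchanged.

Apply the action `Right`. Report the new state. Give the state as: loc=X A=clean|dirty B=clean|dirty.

start: loc=A A=dirty B=dirty
1. Right → loc=B A=dirty B=dirty

loc=B A=dirty B=dirty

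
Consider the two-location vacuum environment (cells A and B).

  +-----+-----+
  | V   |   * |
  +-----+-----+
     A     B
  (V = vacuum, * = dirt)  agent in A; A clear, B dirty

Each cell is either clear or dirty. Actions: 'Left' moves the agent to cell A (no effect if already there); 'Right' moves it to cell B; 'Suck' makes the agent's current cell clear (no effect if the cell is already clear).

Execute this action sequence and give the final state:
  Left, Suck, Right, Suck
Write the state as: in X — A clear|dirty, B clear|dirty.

in B — A clear, B clear

1) do Left; now in A — A clear, B dirty
2) do Suck; now in A — A clear, B dirty
3) do Right; now in B — A clear, B dirty
4) do Suck; now in B — A clear, B clear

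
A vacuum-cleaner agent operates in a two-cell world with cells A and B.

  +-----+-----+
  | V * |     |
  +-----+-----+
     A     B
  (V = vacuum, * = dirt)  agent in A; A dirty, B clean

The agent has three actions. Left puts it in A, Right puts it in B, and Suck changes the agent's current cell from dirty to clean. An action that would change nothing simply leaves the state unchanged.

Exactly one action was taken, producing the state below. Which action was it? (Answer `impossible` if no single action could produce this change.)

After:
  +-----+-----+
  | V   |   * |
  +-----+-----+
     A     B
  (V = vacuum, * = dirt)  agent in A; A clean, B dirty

impossible

try  Left: <A|dirty|clean>
try Right: <B|dirty|clean>
try  Suck: <A|clean|clean>
no single action produces the after-state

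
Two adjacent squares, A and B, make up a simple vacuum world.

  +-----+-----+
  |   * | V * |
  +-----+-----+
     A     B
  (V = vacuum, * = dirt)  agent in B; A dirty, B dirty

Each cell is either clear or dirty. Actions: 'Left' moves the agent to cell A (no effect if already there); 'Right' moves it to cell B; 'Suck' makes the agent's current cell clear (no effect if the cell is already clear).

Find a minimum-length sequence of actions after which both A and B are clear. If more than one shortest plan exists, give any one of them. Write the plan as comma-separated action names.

1. Suck → loc=B A=dirty B=clear
2. Left → loc=A A=dirty B=clear
3. Suck → loc=A A=clear B=clear
min 3: Suck B + move + Suck A

Suck, Left, Suck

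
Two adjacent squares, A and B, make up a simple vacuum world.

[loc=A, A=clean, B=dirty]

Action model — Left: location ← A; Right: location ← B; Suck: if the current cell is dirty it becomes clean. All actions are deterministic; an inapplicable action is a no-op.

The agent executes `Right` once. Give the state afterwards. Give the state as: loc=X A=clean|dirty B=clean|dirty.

loc=B A=clean B=dirty

start: loc=A A=clean B=dirty
[1] after Right: loc=B A=clean B=dirty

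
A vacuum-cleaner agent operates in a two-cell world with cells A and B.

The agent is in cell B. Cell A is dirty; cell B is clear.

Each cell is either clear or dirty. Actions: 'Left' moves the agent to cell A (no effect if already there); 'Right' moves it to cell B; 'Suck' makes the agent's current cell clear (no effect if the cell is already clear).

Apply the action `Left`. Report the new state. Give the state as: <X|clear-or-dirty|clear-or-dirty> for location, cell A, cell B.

<A|dirty|clear>

start: <B|dirty|clear>
[1] after Left: <A|dirty|clear>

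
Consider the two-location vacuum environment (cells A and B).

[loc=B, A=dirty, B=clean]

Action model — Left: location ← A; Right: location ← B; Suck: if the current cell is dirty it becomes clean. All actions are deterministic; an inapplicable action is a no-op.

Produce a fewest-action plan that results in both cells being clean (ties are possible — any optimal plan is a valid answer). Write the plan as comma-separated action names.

Left, Suck

Left (#1): in A — A dirty, B clean
Suck (#2): in A — A clean, B clean
min 2: go A then Suck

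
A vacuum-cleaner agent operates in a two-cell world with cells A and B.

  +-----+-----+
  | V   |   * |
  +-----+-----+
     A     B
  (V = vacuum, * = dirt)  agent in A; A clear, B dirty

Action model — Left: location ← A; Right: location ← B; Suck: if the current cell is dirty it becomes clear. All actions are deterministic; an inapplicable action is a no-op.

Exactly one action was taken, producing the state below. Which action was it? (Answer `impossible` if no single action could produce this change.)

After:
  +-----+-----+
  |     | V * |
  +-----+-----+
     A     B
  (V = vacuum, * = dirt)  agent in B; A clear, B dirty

try  Left: loc=A A=clear B=dirty
try Right: loc=B A=clear B=dirty  ← match
try  Suck: loc=A A=clear B=dirty

Right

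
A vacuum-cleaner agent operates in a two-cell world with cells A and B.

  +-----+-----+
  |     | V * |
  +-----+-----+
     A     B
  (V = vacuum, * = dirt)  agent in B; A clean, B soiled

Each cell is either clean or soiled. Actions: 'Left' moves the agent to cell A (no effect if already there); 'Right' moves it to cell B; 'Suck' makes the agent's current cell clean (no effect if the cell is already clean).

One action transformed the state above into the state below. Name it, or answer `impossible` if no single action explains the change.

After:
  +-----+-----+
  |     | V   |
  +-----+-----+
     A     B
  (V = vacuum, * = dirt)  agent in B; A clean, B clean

Suck

try  Left: <A|clean|soiled>
try Right: <B|clean|soiled>
try  Suck: <B|clean|clean>  ← match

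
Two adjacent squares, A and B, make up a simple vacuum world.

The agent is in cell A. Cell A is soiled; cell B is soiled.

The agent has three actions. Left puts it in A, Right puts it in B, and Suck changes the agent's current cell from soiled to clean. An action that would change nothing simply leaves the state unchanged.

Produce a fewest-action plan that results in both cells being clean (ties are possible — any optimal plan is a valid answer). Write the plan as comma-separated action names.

Suck, Right, Suck

step 1/3 (Suck): loc=A A=clean B=soiled
step 2/3 (Right): loc=B A=clean B=soiled
step 3/3 (Suck): loc=B A=clean B=clean
min 3: Suck A + move + Suck B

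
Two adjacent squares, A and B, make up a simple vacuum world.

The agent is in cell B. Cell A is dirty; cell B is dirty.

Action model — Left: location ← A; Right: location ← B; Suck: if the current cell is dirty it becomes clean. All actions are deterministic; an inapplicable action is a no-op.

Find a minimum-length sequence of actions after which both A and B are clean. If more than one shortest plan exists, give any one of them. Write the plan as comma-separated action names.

Suck, Left, Suck

Suck (#1): (B; A:dirty, B:clean)
Left (#2): (A; A:dirty, B:clean)
Suck (#3): (A; A:clean, B:clean)
min 3: Suck B + move + Suck A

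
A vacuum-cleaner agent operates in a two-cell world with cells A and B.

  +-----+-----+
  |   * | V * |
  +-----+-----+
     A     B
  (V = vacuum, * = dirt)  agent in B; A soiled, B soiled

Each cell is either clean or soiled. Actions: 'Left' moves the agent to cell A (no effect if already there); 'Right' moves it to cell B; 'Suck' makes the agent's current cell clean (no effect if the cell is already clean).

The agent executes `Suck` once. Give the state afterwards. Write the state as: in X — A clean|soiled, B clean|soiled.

in B — A soiled, B clean

start: in B — A soiled, B soiled
1. Suck → in B — A soiled, B clean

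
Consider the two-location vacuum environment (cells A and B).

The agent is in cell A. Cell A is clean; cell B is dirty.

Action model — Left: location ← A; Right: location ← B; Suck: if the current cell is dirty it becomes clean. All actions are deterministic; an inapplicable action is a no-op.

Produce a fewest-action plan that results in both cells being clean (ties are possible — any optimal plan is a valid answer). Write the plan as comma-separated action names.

[1] after Right: loc=B A=clean B=dirty
[2] after Suck: loc=B A=clean B=clean
min 2: go B then Suck

Right, Suck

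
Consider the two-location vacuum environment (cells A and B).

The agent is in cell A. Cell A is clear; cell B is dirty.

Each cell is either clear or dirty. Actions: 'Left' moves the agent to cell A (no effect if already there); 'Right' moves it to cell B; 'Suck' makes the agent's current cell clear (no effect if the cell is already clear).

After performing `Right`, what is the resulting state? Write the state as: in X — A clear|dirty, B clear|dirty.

in B — A clear, B dirty

start: in A — A clear, B dirty
t=1 Right ⇒ in B — A clear, B dirty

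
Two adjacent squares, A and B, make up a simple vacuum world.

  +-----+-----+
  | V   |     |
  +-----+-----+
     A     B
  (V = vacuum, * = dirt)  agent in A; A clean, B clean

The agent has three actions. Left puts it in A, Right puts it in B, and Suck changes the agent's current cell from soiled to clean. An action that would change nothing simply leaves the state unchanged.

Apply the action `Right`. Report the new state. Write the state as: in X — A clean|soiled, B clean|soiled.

start: in A — A clean, B clean
step 1/1 (Right): in B — A clean, B clean

in B — A clean, B clean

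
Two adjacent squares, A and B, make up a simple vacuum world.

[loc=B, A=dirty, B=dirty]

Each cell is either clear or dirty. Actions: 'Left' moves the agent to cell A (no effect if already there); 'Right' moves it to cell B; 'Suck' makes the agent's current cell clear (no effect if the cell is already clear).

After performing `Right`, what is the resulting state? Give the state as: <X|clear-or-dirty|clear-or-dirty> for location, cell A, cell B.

<B|dirty|dirty>

start: <B|dirty|dirty>
t=1 Right ⇒ <B|dirty|dirty>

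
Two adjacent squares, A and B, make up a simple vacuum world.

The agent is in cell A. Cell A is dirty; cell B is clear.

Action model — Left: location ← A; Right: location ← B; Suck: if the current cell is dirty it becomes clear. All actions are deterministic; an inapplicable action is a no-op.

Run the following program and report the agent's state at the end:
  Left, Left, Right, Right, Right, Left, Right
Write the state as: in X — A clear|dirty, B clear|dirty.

in B — A dirty, B clear

Left (#1): in A — A dirty, B clear
Left (#2): in A — A dirty, B clear
Right (#3): in B — A dirty, B clear
Right (#4): in B — A dirty, B clear
Right (#5): in B — A dirty, B clear
Left (#6): in A — A dirty, B clear
Right (#7): in B — A dirty, B clear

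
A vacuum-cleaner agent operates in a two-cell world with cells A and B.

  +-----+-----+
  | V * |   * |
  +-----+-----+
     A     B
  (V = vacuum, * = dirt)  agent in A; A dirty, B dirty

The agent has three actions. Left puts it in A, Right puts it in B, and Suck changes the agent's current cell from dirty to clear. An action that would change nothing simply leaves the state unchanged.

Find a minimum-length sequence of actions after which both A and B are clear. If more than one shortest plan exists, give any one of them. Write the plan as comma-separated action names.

Suck, Right, Suck

step 1/3 (Suck): <A|clear|dirty>
step 2/3 (Right): <B|clear|dirty>
step 3/3 (Suck): <B|clear|clear>
min 3: Suck A + move + Suck B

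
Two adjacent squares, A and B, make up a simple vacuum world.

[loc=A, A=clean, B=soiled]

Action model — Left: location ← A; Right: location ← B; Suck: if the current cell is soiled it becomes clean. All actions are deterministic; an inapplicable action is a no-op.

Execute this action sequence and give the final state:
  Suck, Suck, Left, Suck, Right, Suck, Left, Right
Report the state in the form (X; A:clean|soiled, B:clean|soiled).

[1] after Suck: (A; A:clean, B:soiled)
[2] after Suck: (A; A:clean, B:soiled)
[3] after Left: (A; A:clean, B:soiled)
[4] after Suck: (A; A:clean, B:soiled)
[5] after Right: (B; A:clean, B:soiled)
[6] after Suck: (B; A:clean, B:clean)
[7] after Left: (A; A:clean, B:clean)
[8] after Right: (B; A:clean, B:clean)

(B; A:clean, B:clean)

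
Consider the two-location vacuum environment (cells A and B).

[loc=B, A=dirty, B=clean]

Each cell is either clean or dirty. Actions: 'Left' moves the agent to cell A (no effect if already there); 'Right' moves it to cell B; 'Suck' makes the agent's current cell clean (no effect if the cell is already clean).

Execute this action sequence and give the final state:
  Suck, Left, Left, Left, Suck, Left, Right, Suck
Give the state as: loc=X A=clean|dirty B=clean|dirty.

loc=B A=clean B=clean

1. Suck → loc=B A=dirty B=clean
2. Left → loc=A A=dirty B=clean
3. Left → loc=A A=dirty B=clean
4. Left → loc=A A=dirty B=clean
5. Suck → loc=A A=clean B=clean
6. Left → loc=A A=clean B=clean
7. Right → loc=B A=clean B=clean
8. Suck → loc=B A=clean B=clean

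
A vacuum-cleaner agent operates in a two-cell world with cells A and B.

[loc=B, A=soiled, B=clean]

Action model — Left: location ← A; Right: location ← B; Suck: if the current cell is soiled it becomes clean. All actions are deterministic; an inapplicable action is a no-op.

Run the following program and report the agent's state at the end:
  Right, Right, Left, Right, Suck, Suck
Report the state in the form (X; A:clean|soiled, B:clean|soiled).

(B; A:soiled, B:clean)

1. Right → (B; A:soiled, B:clean)
2. Right → (B; A:soiled, B:clean)
3. Left → (A; A:soiled, B:clean)
4. Right → (B; A:soiled, B:clean)
5. Suck → (B; A:soiled, B:clean)
6. Suck → (B; A:soiled, B:clean)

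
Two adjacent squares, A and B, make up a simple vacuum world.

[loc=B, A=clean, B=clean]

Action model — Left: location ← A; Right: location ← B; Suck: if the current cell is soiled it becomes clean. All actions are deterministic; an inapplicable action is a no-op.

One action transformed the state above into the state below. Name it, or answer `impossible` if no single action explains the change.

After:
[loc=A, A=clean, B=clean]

try  Left: loc=A A=clean B=clean  ← match
try Right: loc=B A=clean B=clean
try  Suck: loc=B A=clean B=clean

Left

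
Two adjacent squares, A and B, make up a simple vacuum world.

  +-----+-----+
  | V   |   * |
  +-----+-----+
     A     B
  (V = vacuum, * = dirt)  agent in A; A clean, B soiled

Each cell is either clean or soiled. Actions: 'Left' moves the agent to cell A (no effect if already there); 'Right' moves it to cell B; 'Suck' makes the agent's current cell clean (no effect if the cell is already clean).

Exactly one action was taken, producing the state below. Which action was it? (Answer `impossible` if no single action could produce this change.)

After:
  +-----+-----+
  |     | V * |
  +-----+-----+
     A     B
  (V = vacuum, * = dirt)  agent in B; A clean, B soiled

Right

try  Left: in A — A clean, B soiled
try Right: in B — A clean, B soiled  ← match
try  Suck: in A — A clean, B soiled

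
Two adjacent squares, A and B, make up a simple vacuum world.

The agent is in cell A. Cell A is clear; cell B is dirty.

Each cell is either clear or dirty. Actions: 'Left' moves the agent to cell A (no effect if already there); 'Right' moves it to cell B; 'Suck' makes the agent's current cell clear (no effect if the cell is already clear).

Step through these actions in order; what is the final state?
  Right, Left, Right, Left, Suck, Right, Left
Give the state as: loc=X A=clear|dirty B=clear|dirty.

loc=A A=clear B=dirty

1. Right → loc=B A=clear B=dirty
2. Left → loc=A A=clear B=dirty
3. Right → loc=B A=clear B=dirty
4. Left → loc=A A=clear B=dirty
5. Suck → loc=A A=clear B=dirty
6. Right → loc=B A=clear B=dirty
7. Left → loc=A A=clear B=dirty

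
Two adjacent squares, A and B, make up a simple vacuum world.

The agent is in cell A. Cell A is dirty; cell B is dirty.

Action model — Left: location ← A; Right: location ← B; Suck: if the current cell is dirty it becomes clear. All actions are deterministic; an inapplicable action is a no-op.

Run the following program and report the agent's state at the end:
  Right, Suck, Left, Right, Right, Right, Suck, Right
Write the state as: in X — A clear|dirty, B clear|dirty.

in B — A dirty, B clear

t=1 Right ⇒ in B — A dirty, B dirty
t=2 Suck ⇒ in B — A dirty, B clear
t=3 Left ⇒ in A — A dirty, B clear
t=4 Right ⇒ in B — A dirty, B clear
t=5 Right ⇒ in B — A dirty, B clear
t=6 Right ⇒ in B — A dirty, B clear
t=7 Suck ⇒ in B — A dirty, B clear
t=8 Right ⇒ in B — A dirty, B clear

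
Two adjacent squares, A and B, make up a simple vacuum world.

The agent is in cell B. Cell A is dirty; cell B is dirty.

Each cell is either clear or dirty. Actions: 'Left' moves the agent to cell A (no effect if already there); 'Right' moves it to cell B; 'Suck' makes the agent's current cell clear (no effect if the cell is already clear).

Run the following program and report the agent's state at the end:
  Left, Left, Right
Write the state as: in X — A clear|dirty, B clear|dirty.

step 1/3 (Left): in A — A dirty, B dirty
step 2/3 (Left): in A — A dirty, B dirty
step 3/3 (Right): in B — A dirty, B dirty

in B — A dirty, B dirty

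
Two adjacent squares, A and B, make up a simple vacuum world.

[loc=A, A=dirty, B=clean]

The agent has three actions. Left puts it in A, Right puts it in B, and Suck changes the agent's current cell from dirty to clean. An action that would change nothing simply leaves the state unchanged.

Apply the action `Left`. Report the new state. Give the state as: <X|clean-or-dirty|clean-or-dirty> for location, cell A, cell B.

start: <A|dirty|clean>
1) do Left; now <A|dirty|clean>

<A|dirty|clean>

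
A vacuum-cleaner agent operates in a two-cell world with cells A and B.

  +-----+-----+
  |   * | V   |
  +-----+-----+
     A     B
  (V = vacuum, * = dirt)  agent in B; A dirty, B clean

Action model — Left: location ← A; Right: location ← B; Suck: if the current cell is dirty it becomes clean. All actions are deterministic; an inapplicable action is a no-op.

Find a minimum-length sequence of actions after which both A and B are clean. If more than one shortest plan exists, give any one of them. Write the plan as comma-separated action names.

t=1 Left ⇒ (A; A:dirty, B:clean)
t=2 Suck ⇒ (A; A:clean, B:clean)
min 2: go A then Suck

Left, Suck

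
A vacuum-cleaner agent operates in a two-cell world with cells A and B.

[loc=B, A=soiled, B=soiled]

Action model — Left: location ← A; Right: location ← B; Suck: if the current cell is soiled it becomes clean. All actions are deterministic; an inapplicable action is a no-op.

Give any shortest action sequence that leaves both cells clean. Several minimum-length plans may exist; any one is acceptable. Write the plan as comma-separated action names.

Suck, Left, Suck

1) do Suck; now loc=B A=soiled B=clean
2) do Left; now loc=A A=soiled B=clean
3) do Suck; now loc=A A=clean B=clean
min 3: Suck B + move + Suck A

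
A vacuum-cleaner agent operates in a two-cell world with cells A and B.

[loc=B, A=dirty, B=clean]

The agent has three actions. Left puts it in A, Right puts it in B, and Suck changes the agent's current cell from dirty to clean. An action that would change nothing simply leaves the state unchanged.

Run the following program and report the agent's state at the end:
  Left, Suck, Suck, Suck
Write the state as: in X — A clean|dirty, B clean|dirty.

1. Left → in A — A dirty, B clean
2. Suck → in A — A clean, B clean
3. Suck → in A — A clean, B clean
4. Suck → in A — A clean, B clean

in A — A clean, B clean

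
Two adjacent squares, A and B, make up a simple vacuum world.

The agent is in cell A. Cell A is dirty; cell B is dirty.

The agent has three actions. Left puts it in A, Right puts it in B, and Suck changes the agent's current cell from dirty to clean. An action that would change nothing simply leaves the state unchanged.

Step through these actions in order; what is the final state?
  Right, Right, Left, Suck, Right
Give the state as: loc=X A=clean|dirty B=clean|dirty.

step 1/5 (Right): loc=B A=dirty B=dirty
step 2/5 (Right): loc=B A=dirty B=dirty
step 3/5 (Left): loc=A A=dirty B=dirty
step 4/5 (Suck): loc=A A=clean B=dirty
step 5/5 (Right): loc=B A=clean B=dirty

loc=B A=clean B=dirty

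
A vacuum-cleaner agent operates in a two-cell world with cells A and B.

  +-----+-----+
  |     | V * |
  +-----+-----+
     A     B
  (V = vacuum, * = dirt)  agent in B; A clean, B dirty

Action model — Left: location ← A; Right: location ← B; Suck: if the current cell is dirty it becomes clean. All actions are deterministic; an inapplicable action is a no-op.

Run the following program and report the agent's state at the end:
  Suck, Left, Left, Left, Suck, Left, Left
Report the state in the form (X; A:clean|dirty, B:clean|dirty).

(A; A:clean, B:clean)

step 1/7 (Suck): (B; A:clean, B:clean)
step 2/7 (Left): (A; A:clean, B:clean)
step 3/7 (Left): (A; A:clean, B:clean)
step 4/7 (Left): (A; A:clean, B:clean)
step 5/7 (Suck): (A; A:clean, B:clean)
step 6/7 (Left): (A; A:clean, B:clean)
step 7/7 (Left): (A; A:clean, B:clean)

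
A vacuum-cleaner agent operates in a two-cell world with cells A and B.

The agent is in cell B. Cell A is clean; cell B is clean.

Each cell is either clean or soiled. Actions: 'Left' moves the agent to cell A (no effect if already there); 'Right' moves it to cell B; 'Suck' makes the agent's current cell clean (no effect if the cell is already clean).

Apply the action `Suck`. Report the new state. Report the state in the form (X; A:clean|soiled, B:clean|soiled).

start: (B; A:clean, B:clean)
1) do Suck; now (B; A:clean, B:clean)

(B; A:clean, B:clean)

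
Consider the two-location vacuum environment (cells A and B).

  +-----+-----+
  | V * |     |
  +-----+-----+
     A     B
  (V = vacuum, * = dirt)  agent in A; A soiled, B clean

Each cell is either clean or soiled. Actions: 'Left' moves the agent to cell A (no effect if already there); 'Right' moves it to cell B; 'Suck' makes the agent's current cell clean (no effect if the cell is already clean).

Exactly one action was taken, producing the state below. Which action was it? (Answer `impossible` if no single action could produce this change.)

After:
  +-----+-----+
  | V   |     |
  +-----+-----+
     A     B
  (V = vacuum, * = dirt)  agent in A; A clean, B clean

Suck

try  Left: (A; A:soiled, B:clean)
try Right: (B; A:soiled, B:clean)
try  Suck: (A; A:clean, B:clean)  ← match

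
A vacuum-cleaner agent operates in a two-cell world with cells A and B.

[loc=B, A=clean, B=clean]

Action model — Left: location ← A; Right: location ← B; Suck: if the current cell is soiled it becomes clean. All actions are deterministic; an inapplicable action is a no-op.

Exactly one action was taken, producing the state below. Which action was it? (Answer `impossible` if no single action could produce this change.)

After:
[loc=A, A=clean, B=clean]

try  Left: (A; A:clean, B:clean)  ← match
try Right: (B; A:clean, B:clean)
try  Suck: (B; A:clean, B:clean)

Left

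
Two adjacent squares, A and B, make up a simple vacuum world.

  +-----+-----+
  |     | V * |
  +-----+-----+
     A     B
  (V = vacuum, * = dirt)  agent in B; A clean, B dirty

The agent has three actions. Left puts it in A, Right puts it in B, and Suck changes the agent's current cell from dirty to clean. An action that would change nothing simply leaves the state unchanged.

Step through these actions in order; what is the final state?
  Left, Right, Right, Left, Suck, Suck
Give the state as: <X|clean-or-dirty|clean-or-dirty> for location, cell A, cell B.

<A|clean|dirty>

1) do Left; now <A|clean|dirty>
2) do Right; now <B|clean|dirty>
3) do Right; now <B|clean|dirty>
4) do Left; now <A|clean|dirty>
5) do Suck; now <A|clean|dirty>
6) do Suck; now <A|clean|dirty>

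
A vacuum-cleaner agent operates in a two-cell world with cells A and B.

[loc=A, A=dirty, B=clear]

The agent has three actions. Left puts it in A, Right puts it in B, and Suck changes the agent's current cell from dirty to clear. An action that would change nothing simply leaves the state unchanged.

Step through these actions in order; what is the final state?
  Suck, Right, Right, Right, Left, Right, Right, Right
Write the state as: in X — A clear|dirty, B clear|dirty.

Suck (#1): in A — A clear, B clear
Right (#2): in B — A clear, B clear
Right (#3): in B — A clear, B clear
Right (#4): in B — A clear, B clear
Left (#5): in A — A clear, B clear
Right (#6): in B — A clear, B clear
Right (#7): in B — A clear, B clear
Right (#8): in B — A clear, B clear

in B — A clear, B clear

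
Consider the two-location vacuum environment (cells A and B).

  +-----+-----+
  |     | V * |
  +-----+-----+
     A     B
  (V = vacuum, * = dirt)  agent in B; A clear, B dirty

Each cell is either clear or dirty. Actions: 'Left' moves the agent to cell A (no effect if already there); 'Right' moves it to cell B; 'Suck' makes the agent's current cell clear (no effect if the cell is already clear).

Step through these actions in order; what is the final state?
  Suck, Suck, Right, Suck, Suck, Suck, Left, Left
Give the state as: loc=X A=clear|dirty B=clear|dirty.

step 1/8 (Suck): loc=B A=clear B=clear
step 2/8 (Suck): loc=B A=clear B=clear
step 3/8 (Right): loc=B A=clear B=clear
step 4/8 (Suck): loc=B A=clear B=clear
step 5/8 (Suck): loc=B A=clear B=clear
step 6/8 (Suck): loc=B A=clear B=clear
step 7/8 (Left): loc=A A=clear B=clear
step 8/8 (Left): loc=A A=clear B=clear

loc=A A=clear B=clear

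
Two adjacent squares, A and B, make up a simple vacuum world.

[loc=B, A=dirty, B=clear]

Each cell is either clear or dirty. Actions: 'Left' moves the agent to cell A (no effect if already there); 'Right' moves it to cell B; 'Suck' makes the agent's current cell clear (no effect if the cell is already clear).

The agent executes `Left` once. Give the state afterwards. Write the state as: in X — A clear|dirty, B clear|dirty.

start: in B — A dirty, B clear
step 1/1 (Left): in A — A dirty, B clear

in A — A dirty, B clear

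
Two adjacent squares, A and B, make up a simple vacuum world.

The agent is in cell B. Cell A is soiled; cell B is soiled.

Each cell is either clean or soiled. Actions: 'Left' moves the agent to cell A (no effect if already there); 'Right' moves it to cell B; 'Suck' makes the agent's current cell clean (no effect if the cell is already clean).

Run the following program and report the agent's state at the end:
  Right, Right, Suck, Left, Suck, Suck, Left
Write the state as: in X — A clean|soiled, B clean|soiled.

in A — A clean, B clean

t=1 Right ⇒ in B — A soiled, B soiled
t=2 Right ⇒ in B — A soiled, B soiled
t=3 Suck ⇒ in B — A soiled, B clean
t=4 Left ⇒ in A — A soiled, B clean
t=5 Suck ⇒ in A — A clean, B clean
t=6 Suck ⇒ in A — A clean, B clean
t=7 Left ⇒ in A — A clean, B clean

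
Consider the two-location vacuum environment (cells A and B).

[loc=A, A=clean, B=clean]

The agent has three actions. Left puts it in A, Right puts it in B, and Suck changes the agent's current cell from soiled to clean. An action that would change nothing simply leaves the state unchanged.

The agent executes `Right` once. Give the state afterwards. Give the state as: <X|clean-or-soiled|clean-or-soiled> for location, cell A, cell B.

start: <A|clean|clean>
Right (#1): <B|clean|clean>

<B|clean|clean>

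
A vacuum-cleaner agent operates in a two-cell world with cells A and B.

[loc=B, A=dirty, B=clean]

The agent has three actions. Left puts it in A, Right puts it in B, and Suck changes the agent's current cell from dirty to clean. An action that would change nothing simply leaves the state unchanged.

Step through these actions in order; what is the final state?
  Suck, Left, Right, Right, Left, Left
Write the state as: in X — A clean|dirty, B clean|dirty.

in A — A dirty, B clean

t=1 Suck ⇒ in B — A dirty, B clean
t=2 Left ⇒ in A — A dirty, B clean
t=3 Right ⇒ in B — A dirty, B clean
t=4 Right ⇒ in B — A dirty, B clean
t=5 Left ⇒ in A — A dirty, B clean
t=6 Left ⇒ in A — A dirty, B clean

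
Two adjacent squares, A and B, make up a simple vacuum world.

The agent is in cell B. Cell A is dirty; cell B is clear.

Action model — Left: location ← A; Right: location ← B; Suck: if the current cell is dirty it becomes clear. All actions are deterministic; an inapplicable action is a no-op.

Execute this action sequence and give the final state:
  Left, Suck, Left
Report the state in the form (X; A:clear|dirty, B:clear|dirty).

(A; A:clear, B:clear)

Left (#1): (A; A:dirty, B:clear)
Suck (#2): (A; A:clear, B:clear)
Left (#3): (A; A:clear, B:clear)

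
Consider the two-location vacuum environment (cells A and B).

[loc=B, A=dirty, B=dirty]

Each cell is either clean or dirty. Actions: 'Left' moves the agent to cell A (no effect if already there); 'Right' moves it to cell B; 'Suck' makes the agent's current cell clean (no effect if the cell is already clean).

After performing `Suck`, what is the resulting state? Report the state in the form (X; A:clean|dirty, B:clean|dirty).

(B; A:dirty, B:clean)

start: (B; A:dirty, B:dirty)
Suck (#1): (B; A:dirty, B:clean)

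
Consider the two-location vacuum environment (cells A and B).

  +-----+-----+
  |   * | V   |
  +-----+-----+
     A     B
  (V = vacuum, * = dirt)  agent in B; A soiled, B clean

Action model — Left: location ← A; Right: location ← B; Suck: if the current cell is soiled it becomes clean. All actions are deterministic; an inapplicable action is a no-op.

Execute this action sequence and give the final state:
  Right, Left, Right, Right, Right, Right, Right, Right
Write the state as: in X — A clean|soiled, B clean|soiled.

1. Right → in B — A soiled, B clean
2. Left → in A — A soiled, B clean
3. Right → in B — A soiled, B clean
4. Right → in B — A soiled, B clean
5. Right → in B — A soiled, B clean
6. Right → in B — A soiled, B clean
7. Right → in B — A soiled, B clean
8. Right → in B — A soiled, B clean

in B — A soiled, B clean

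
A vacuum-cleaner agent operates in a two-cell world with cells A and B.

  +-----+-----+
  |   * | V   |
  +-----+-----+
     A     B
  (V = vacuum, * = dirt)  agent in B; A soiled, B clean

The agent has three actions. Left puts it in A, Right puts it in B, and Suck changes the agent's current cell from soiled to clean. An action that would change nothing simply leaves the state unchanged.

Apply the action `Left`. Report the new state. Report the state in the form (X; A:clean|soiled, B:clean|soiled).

(A; A:soiled, B:clean)

start: (B; A:soiled, B:clean)
Left (#1): (A; A:soiled, B:clean)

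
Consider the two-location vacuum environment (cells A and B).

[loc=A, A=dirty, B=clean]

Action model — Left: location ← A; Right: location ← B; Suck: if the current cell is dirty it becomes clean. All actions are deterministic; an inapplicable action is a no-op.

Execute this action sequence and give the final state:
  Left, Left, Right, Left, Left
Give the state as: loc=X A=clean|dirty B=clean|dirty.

t=1 Left ⇒ loc=A A=dirty B=clean
t=2 Left ⇒ loc=A A=dirty B=clean
t=3 Right ⇒ loc=B A=dirty B=clean
t=4 Left ⇒ loc=A A=dirty B=clean
t=5 Left ⇒ loc=A A=dirty B=clean

loc=A A=dirty B=clean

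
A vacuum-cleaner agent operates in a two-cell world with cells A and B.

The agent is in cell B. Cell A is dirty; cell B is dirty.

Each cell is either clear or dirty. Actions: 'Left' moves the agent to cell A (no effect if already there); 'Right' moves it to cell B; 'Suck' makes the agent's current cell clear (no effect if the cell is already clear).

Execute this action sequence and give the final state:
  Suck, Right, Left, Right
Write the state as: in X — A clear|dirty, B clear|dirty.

1) do Suck; now in B — A dirty, B clear
2) do Right; now in B — A dirty, B clear
3) do Left; now in A — A dirty, B clear
4) do Right; now in B — A dirty, B clear

in B — A dirty, B clear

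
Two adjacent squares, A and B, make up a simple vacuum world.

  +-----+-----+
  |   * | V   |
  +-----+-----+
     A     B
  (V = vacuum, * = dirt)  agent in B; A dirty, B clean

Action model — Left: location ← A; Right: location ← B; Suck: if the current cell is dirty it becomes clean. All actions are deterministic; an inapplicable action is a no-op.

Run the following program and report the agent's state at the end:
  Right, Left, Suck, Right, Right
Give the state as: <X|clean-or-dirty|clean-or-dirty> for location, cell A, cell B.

<B|clean|clean>

step 1/5 (Right): <B|dirty|clean>
step 2/5 (Left): <A|dirty|clean>
step 3/5 (Suck): <A|clean|clean>
step 4/5 (Right): <B|clean|clean>
step 5/5 (Right): <B|clean|clean>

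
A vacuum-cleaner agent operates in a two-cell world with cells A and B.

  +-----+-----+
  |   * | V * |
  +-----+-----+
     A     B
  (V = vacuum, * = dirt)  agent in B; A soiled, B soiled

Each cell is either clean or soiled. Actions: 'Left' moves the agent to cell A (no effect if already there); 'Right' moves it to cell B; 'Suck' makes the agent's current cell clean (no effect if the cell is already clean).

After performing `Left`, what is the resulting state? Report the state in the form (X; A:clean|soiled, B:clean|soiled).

(A; A:soiled, B:soiled)

start: (B; A:soiled, B:soiled)
[1] after Left: (A; A:soiled, B:soiled)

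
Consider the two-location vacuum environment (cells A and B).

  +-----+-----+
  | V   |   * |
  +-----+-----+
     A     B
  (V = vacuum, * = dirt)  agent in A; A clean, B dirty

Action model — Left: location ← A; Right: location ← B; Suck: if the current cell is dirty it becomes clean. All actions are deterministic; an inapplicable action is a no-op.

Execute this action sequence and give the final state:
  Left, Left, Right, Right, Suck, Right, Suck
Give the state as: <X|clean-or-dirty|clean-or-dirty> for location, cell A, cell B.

<B|clean|clean>

Left (#1): <A|clean|dirty>
Left (#2): <A|clean|dirty>
Right (#3): <B|clean|dirty>
Right (#4): <B|clean|dirty>
Suck (#5): <B|clean|clean>
Right (#6): <B|clean|clean>
Suck (#7): <B|clean|clean>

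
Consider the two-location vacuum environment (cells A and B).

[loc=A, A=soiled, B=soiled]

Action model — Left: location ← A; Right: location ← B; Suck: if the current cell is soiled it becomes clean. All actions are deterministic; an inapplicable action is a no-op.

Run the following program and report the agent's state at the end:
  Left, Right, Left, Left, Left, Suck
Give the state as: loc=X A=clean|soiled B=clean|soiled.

1. Left → loc=A A=soiled B=soiled
2. Right → loc=B A=soiled B=soiled
3. Left → loc=A A=soiled B=soiled
4. Left → loc=A A=soiled B=soiled
5. Left → loc=A A=soiled B=soiled
6. Suck → loc=A A=clean B=soiled

loc=A A=clean B=soiled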